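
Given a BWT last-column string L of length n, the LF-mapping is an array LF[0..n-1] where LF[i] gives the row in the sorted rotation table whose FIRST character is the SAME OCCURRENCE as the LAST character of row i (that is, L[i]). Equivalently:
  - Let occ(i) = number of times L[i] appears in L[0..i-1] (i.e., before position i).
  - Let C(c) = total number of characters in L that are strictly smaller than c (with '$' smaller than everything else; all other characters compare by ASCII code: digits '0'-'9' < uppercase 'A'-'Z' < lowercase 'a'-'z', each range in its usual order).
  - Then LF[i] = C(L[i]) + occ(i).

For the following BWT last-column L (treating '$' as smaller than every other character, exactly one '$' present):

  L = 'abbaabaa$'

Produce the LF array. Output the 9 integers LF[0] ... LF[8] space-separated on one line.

Char counts: '$':1, 'a':5, 'b':3
C (first-col start): C('$')=0, C('a')=1, C('b')=6
L[0]='a': occ=0, LF[0]=C('a')+0=1+0=1
L[1]='b': occ=0, LF[1]=C('b')+0=6+0=6
L[2]='b': occ=1, LF[2]=C('b')+1=6+1=7
L[3]='a': occ=1, LF[3]=C('a')+1=1+1=2
L[4]='a': occ=2, LF[4]=C('a')+2=1+2=3
L[5]='b': occ=2, LF[5]=C('b')+2=6+2=8
L[6]='a': occ=3, LF[6]=C('a')+3=1+3=4
L[7]='a': occ=4, LF[7]=C('a')+4=1+4=5
L[8]='$': occ=0, LF[8]=C('$')+0=0+0=0

Answer: 1 6 7 2 3 8 4 5 0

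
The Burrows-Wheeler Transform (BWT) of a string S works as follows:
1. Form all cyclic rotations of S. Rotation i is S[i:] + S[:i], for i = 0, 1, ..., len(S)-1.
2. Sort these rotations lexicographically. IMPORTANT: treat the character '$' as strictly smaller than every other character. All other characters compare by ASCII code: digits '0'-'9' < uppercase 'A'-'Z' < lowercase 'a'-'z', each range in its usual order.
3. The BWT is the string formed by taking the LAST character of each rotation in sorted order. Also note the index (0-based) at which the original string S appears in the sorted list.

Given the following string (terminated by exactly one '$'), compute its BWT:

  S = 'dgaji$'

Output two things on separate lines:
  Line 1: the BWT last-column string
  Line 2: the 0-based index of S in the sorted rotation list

All 6 rotations (rotation i = S[i:]+S[:i]):
  rot[0] = dgaji$
  rot[1] = gaji$d
  rot[2] = aji$dg
  rot[3] = ji$dga
  rot[4] = i$dgaj
  rot[5] = $dgaji
Sorted (with $ < everything):
  sorted[0] = $dgaji  (last char: 'i')
  sorted[1] = aji$dg  (last char: 'g')
  sorted[2] = dgaji$  (last char: '$')
  sorted[3] = gaji$d  (last char: 'd')
  sorted[4] = i$dgaj  (last char: 'j')
  sorted[5] = ji$dga  (last char: 'a')
Last column: ig$dja
Original string S is at sorted index 2

Answer: ig$dja
2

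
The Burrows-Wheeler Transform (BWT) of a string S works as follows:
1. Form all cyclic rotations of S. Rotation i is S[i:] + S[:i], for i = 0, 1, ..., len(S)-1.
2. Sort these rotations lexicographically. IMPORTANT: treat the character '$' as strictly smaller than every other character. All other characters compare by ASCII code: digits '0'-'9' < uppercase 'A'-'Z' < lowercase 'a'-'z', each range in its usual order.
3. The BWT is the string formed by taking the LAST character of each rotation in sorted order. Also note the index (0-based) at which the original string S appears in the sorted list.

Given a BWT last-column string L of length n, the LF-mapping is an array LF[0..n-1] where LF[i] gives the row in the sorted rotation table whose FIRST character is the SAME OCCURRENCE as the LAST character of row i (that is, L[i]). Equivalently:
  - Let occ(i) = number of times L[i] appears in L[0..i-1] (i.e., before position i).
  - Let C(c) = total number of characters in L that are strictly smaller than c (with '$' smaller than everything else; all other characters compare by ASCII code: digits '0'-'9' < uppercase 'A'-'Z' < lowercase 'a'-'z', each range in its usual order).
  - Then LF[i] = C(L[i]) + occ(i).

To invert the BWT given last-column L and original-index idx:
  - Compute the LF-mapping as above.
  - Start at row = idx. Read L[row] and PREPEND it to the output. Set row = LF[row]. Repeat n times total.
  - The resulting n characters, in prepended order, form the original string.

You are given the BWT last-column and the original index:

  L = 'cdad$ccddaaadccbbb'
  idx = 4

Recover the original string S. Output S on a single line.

Answer: acdaacbdbdcdacbdc$

Derivation:
LF mapping: 8 13 1 14 0 9 10 15 16 2 3 4 17 11 12 5 6 7
Walk LF starting at row 4, prepending L[row]:
  step 1: row=4, L[4]='$', prepend. Next row=LF[4]=0
  step 2: row=0, L[0]='c', prepend. Next row=LF[0]=8
  step 3: row=8, L[8]='d', prepend. Next row=LF[8]=16
  step 4: row=16, L[16]='b', prepend. Next row=LF[16]=6
  step 5: row=6, L[6]='c', prepend. Next row=LF[6]=10
  step 6: row=10, L[10]='a', prepend. Next row=LF[10]=3
  step 7: row=3, L[3]='d', prepend. Next row=LF[3]=14
  step 8: row=14, L[14]='c', prepend. Next row=LF[14]=12
  step 9: row=12, L[12]='d', prepend. Next row=LF[12]=17
  step 10: row=17, L[17]='b', prepend. Next row=LF[17]=7
  step 11: row=7, L[7]='d', prepend. Next row=LF[7]=15
  step 12: row=15, L[15]='b', prepend. Next row=LF[15]=5
  step 13: row=5, L[5]='c', prepend. Next row=LF[5]=9
  step 14: row=9, L[9]='a', prepend. Next row=LF[9]=2
  step 15: row=2, L[2]='a', prepend. Next row=LF[2]=1
  step 16: row=1, L[1]='d', prepend. Next row=LF[1]=13
  step 17: row=13, L[13]='c', prepend. Next row=LF[13]=11
  step 18: row=11, L[11]='a', prepend. Next row=LF[11]=4
Reversed output: acdaacbdbdcdacbdc$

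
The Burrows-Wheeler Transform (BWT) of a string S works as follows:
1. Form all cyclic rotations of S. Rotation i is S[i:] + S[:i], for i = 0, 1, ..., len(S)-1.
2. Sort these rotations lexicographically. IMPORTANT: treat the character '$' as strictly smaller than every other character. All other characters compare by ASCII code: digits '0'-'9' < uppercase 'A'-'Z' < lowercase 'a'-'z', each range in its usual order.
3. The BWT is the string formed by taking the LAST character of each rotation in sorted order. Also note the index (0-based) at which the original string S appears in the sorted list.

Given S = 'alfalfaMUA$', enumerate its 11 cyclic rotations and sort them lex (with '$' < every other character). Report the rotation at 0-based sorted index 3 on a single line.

Answer: UA$alfalfaM

Derivation:
All 11 rotations (rotation i = S[i:]+S[:i]):
  rot[0] = alfalfaMUA$
  rot[1] = lfalfaMUA$a
  rot[2] = falfaMUA$al
  rot[3] = alfaMUA$alf
  rot[4] = lfaMUA$alfa
  rot[5] = faMUA$alfal
  rot[6] = aMUA$alfalf
  rot[7] = MUA$alfalfa
  rot[8] = UA$alfalfaM
  rot[9] = A$alfalfaMU
  rot[10] = $alfalfaMUA
Sorted (with $ < everything):
  sorted[0] = $alfalfaMUA
  sorted[1] = A$alfalfaMU
  sorted[2] = MUA$alfalfa
  sorted[3] = UA$alfalfaM
  sorted[4] = aMUA$alfalf
  sorted[5] = alfaMUA$alf
  sorted[6] = alfalfaMUA$
  sorted[7] = faMUA$alfal
  sorted[8] = falfaMUA$al
  sorted[9] = lfaMUA$alfa
  sorted[10] = lfalfaMUA$a
sorted[3] = UA$alfalfaM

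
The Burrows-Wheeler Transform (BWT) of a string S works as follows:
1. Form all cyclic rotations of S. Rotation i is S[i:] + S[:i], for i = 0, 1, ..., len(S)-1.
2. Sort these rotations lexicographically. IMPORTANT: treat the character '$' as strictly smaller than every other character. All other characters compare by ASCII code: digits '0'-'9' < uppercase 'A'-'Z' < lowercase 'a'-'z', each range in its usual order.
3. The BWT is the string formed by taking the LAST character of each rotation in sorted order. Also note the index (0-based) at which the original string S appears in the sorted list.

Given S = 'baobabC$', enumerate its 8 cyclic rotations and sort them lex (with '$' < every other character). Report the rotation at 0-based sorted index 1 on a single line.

All 8 rotations (rotation i = S[i:]+S[:i]):
  rot[0] = baobabC$
  rot[1] = aobabC$b
  rot[2] = obabC$ba
  rot[3] = babC$bao
  rot[4] = abC$baob
  rot[5] = bC$baoba
  rot[6] = C$baobab
  rot[7] = $baobabC
Sorted (with $ < everything):
  sorted[0] = $baobabC
  sorted[1] = C$baobab
  sorted[2] = abC$baob
  sorted[3] = aobabC$b
  sorted[4] = bC$baoba
  sorted[5] = babC$bao
  sorted[6] = baobabC$
  sorted[7] = obabC$ba
sorted[1] = C$baobab

Answer: C$baobab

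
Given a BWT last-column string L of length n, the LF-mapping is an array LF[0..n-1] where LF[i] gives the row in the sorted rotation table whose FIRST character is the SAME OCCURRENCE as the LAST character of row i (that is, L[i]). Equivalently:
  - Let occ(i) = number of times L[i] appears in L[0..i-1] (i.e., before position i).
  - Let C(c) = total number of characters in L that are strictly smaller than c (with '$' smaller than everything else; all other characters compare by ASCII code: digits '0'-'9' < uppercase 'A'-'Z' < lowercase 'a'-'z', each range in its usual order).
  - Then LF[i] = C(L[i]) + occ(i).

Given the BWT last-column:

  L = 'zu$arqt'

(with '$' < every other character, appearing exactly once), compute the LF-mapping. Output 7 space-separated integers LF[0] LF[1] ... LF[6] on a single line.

Answer: 6 5 0 1 3 2 4

Derivation:
Char counts: '$':1, 'a':1, 'q':1, 'r':1, 't':1, 'u':1, 'z':1
C (first-col start): C('$')=0, C('a')=1, C('q')=2, C('r')=3, C('t')=4, C('u')=5, C('z')=6
L[0]='z': occ=0, LF[0]=C('z')+0=6+0=6
L[1]='u': occ=0, LF[1]=C('u')+0=5+0=5
L[2]='$': occ=0, LF[2]=C('$')+0=0+0=0
L[3]='a': occ=0, LF[3]=C('a')+0=1+0=1
L[4]='r': occ=0, LF[4]=C('r')+0=3+0=3
L[5]='q': occ=0, LF[5]=C('q')+0=2+0=2
L[6]='t': occ=0, LF[6]=C('t')+0=4+0=4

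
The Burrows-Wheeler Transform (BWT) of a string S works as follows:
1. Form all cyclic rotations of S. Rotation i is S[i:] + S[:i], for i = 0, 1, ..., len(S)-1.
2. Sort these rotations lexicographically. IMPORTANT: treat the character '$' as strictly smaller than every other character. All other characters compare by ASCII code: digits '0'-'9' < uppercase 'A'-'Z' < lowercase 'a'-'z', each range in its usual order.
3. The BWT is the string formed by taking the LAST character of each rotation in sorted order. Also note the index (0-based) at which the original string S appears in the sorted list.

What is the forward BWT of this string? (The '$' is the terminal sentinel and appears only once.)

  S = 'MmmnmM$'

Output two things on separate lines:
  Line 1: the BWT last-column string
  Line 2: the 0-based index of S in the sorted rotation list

Answer: Mm$nMmm
2

Derivation:
All 7 rotations (rotation i = S[i:]+S[:i]):
  rot[0] = MmmnmM$
  rot[1] = mmnmM$M
  rot[2] = mnmM$Mm
  rot[3] = nmM$Mmm
  rot[4] = mM$Mmmn
  rot[5] = M$Mmmnm
  rot[6] = $MmmnmM
Sorted (with $ < everything):
  sorted[0] = $MmmnmM  (last char: 'M')
  sorted[1] = M$Mmmnm  (last char: 'm')
  sorted[2] = MmmnmM$  (last char: '$')
  sorted[3] = mM$Mmmn  (last char: 'n')
  sorted[4] = mmnmM$M  (last char: 'M')
  sorted[5] = mnmM$Mm  (last char: 'm')
  sorted[6] = nmM$Mmm  (last char: 'm')
Last column: Mm$nMmm
Original string S is at sorted index 2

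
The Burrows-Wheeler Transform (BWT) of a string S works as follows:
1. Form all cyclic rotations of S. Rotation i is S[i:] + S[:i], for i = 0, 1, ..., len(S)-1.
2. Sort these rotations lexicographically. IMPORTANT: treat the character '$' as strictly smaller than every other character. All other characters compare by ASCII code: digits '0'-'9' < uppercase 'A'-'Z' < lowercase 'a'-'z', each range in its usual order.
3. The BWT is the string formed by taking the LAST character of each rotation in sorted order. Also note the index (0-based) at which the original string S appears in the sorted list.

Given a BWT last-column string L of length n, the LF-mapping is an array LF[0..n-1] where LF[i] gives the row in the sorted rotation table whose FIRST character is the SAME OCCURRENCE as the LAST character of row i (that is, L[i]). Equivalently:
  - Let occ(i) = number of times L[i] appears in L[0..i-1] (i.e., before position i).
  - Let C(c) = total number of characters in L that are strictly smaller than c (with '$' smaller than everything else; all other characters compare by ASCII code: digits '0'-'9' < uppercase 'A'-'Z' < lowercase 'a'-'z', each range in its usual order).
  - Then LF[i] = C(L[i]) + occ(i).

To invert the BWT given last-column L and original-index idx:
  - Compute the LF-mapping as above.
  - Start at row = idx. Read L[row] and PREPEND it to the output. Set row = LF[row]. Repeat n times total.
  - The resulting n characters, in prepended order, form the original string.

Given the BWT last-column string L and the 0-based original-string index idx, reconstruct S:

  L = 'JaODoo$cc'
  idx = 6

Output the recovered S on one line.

LF mapping: 2 4 3 1 7 8 0 5 6
Walk LF starting at row 6, prepending L[row]:
  step 1: row=6, L[6]='$', prepend. Next row=LF[6]=0
  step 2: row=0, L[0]='J', prepend. Next row=LF[0]=2
  step 3: row=2, L[2]='O', prepend. Next row=LF[2]=3
  step 4: row=3, L[3]='D', prepend. Next row=LF[3]=1
  step 5: row=1, L[1]='a', prepend. Next row=LF[1]=4
  step 6: row=4, L[4]='o', prepend. Next row=LF[4]=7
  step 7: row=7, L[7]='c', prepend. Next row=LF[7]=5
  step 8: row=5, L[5]='o', prepend. Next row=LF[5]=8
  step 9: row=8, L[8]='c', prepend. Next row=LF[8]=6
Reversed output: cocoaDOJ$

Answer: cocoaDOJ$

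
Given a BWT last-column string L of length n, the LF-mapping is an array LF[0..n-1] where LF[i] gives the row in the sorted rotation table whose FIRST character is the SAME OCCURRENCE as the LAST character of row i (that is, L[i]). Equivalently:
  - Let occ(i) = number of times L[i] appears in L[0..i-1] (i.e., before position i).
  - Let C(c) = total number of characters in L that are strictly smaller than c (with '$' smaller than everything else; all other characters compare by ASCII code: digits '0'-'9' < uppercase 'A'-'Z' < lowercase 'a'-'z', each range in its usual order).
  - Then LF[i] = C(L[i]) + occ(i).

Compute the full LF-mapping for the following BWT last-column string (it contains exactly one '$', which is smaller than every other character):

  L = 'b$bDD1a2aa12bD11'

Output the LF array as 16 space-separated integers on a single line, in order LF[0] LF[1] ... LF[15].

Answer: 13 0 14 7 8 1 10 5 11 12 2 6 15 9 3 4

Derivation:
Char counts: '$':1, '1':4, '2':2, 'D':3, 'a':3, 'b':3
C (first-col start): C('$')=0, C('1')=1, C('2')=5, C('D')=7, C('a')=10, C('b')=13
L[0]='b': occ=0, LF[0]=C('b')+0=13+0=13
L[1]='$': occ=0, LF[1]=C('$')+0=0+0=0
L[2]='b': occ=1, LF[2]=C('b')+1=13+1=14
L[3]='D': occ=0, LF[3]=C('D')+0=7+0=7
L[4]='D': occ=1, LF[4]=C('D')+1=7+1=8
L[5]='1': occ=0, LF[5]=C('1')+0=1+0=1
L[6]='a': occ=0, LF[6]=C('a')+0=10+0=10
L[7]='2': occ=0, LF[7]=C('2')+0=5+0=5
L[8]='a': occ=1, LF[8]=C('a')+1=10+1=11
L[9]='a': occ=2, LF[9]=C('a')+2=10+2=12
L[10]='1': occ=1, LF[10]=C('1')+1=1+1=2
L[11]='2': occ=1, LF[11]=C('2')+1=5+1=6
L[12]='b': occ=2, LF[12]=C('b')+2=13+2=15
L[13]='D': occ=2, LF[13]=C('D')+2=7+2=9
L[14]='1': occ=2, LF[14]=C('1')+2=1+2=3
L[15]='1': occ=3, LF[15]=C('1')+3=1+3=4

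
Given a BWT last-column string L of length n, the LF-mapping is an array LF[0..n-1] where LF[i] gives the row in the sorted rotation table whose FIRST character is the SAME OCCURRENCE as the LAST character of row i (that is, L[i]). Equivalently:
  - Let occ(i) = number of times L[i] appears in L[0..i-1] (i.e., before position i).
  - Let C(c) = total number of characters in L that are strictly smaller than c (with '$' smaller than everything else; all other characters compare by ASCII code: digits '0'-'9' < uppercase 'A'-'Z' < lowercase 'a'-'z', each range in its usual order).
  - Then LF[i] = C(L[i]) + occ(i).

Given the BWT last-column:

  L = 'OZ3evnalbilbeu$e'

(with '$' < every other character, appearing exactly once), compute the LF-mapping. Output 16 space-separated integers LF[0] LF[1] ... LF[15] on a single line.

Answer: 2 3 1 7 15 13 4 11 5 10 12 6 8 14 0 9

Derivation:
Char counts: '$':1, '3':1, 'O':1, 'Z':1, 'a':1, 'b':2, 'e':3, 'i':1, 'l':2, 'n':1, 'u':1, 'v':1
C (first-col start): C('$')=0, C('3')=1, C('O')=2, C('Z')=3, C('a')=4, C('b')=5, C('e')=7, C('i')=10, C('l')=11, C('n')=13, C('u')=14, C('v')=15
L[0]='O': occ=0, LF[0]=C('O')+0=2+0=2
L[1]='Z': occ=0, LF[1]=C('Z')+0=3+0=3
L[2]='3': occ=0, LF[2]=C('3')+0=1+0=1
L[3]='e': occ=0, LF[3]=C('e')+0=7+0=7
L[4]='v': occ=0, LF[4]=C('v')+0=15+0=15
L[5]='n': occ=0, LF[5]=C('n')+0=13+0=13
L[6]='a': occ=0, LF[6]=C('a')+0=4+0=4
L[7]='l': occ=0, LF[7]=C('l')+0=11+0=11
L[8]='b': occ=0, LF[8]=C('b')+0=5+0=5
L[9]='i': occ=0, LF[9]=C('i')+0=10+0=10
L[10]='l': occ=1, LF[10]=C('l')+1=11+1=12
L[11]='b': occ=1, LF[11]=C('b')+1=5+1=6
L[12]='e': occ=1, LF[12]=C('e')+1=7+1=8
L[13]='u': occ=0, LF[13]=C('u')+0=14+0=14
L[14]='$': occ=0, LF[14]=C('$')+0=0+0=0
L[15]='e': occ=2, LF[15]=C('e')+2=7+2=9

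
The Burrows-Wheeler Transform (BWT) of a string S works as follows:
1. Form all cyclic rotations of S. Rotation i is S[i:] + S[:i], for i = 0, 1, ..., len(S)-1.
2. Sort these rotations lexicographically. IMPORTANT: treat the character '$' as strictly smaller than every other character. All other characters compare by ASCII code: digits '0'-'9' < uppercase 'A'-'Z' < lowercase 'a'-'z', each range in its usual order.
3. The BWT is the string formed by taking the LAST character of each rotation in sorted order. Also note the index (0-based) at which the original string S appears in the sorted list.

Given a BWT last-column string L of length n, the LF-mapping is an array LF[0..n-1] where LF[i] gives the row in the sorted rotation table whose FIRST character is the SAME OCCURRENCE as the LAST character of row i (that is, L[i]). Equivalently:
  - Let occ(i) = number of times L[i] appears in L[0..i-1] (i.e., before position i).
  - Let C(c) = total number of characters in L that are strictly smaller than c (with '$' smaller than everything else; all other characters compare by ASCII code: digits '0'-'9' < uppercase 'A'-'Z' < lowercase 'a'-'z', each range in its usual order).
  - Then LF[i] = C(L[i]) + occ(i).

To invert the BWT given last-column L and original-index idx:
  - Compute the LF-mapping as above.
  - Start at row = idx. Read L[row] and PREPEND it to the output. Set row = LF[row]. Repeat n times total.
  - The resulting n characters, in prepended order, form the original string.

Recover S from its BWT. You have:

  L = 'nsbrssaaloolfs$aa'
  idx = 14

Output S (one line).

LF mapping: 9 13 5 12 14 15 1 2 7 10 11 8 6 16 0 3 4
Walk LF starting at row 14, prepending L[row]:
  step 1: row=14, L[14]='$', prepend. Next row=LF[14]=0
  step 2: row=0, L[0]='n', prepend. Next row=LF[0]=9
  step 3: row=9, L[9]='o', prepend. Next row=LF[9]=10
  step 4: row=10, L[10]='o', prepend. Next row=LF[10]=11
  step 5: row=11, L[11]='l', prepend. Next row=LF[11]=8
  step 6: row=8, L[8]='l', prepend. Next row=LF[8]=7
  step 7: row=7, L[7]='a', prepend. Next row=LF[7]=2
  step 8: row=2, L[2]='b', prepend. Next row=LF[2]=5
  step 9: row=5, L[5]='s', prepend. Next row=LF[5]=15
  step 10: row=15, L[15]='a', prepend. Next row=LF[15]=3
  step 11: row=3, L[3]='r', prepend. Next row=LF[3]=12
  step 12: row=12, L[12]='f', prepend. Next row=LF[12]=6
  step 13: row=6, L[6]='a', prepend. Next row=LF[6]=1
  step 14: row=1, L[1]='s', prepend. Next row=LF[1]=13
  step 15: row=13, L[13]='s', prepend. Next row=LF[13]=16
  step 16: row=16, L[16]='a', prepend. Next row=LF[16]=4
  step 17: row=4, L[4]='s', prepend. Next row=LF[4]=14
Reversed output: sassafrasballoon$

Answer: sassafrasballoon$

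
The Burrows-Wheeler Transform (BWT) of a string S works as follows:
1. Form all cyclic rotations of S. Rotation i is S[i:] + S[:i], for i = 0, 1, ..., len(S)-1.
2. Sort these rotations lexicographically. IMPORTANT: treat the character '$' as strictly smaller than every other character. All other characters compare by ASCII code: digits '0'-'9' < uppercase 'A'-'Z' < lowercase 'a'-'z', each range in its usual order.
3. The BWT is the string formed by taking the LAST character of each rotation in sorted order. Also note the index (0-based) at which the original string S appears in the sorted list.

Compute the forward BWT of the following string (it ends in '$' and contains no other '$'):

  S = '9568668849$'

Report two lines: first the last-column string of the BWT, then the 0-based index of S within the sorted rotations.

All 11 rotations (rotation i = S[i:]+S[:i]):
  rot[0] = 9568668849$
  rot[1] = 568668849$9
  rot[2] = 68668849$95
  rot[3] = 8668849$956
  rot[4] = 668849$9568
  rot[5] = 68849$95686
  rot[6] = 8849$956866
  rot[7] = 849$9568668
  rot[8] = 49$95686688
  rot[9] = 9$956866884
  rot[10] = $9568668849
Sorted (with $ < everything):
  sorted[0] = $9568668849  (last char: '9')
  sorted[1] = 49$95686688  (last char: '8')
  sorted[2] = 568668849$9  (last char: '9')
  sorted[3] = 668849$9568  (last char: '8')
  sorted[4] = 68668849$95  (last char: '5')
  sorted[5] = 68849$95686  (last char: '6')
  sorted[6] = 849$9568668  (last char: '8')
  sorted[7] = 8668849$956  (last char: '6')
  sorted[8] = 8849$956866  (last char: '6')
  sorted[9] = 9$956866884  (last char: '4')
  sorted[10] = 9568668849$  (last char: '$')
Last column: 9898568664$
Original string S is at sorted index 10

Answer: 9898568664$
10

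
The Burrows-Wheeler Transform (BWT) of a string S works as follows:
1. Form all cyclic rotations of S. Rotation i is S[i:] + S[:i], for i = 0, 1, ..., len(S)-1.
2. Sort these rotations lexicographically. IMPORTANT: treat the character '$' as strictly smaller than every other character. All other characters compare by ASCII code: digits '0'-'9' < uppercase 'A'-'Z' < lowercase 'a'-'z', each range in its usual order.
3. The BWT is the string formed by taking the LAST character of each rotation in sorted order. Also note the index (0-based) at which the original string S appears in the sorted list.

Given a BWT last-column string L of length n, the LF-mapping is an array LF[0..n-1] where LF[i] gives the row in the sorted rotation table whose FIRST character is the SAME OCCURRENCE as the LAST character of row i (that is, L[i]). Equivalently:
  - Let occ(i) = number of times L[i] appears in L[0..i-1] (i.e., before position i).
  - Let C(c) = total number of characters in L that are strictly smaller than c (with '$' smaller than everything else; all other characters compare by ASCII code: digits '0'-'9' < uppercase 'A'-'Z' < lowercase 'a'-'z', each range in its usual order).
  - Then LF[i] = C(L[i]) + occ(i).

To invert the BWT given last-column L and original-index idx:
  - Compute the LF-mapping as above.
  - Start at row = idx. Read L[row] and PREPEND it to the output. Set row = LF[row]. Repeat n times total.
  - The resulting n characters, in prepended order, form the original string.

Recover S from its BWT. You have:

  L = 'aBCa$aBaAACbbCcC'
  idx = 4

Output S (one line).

Answer: BCaBACcbaCbaCAa$

Derivation:
LF mapping: 9 3 5 10 0 11 4 12 1 2 6 13 14 7 15 8
Walk LF starting at row 4, prepending L[row]:
  step 1: row=4, L[4]='$', prepend. Next row=LF[4]=0
  step 2: row=0, L[0]='a', prepend. Next row=LF[0]=9
  step 3: row=9, L[9]='A', prepend. Next row=LF[9]=2
  step 4: row=2, L[2]='C', prepend. Next row=LF[2]=5
  step 5: row=5, L[5]='a', prepend. Next row=LF[5]=11
  step 6: row=11, L[11]='b', prepend. Next row=LF[11]=13
  step 7: row=13, L[13]='C', prepend. Next row=LF[13]=7
  step 8: row=7, L[7]='a', prepend. Next row=LF[7]=12
  step 9: row=12, L[12]='b', prepend. Next row=LF[12]=14
  step 10: row=14, L[14]='c', prepend. Next row=LF[14]=15
  step 11: row=15, L[15]='C', prepend. Next row=LF[15]=8
  step 12: row=8, L[8]='A', prepend. Next row=LF[8]=1
  step 13: row=1, L[1]='B', prepend. Next row=LF[1]=3
  step 14: row=3, L[3]='a', prepend. Next row=LF[3]=10
  step 15: row=10, L[10]='C', prepend. Next row=LF[10]=6
  step 16: row=6, L[6]='B', prepend. Next row=LF[6]=4
Reversed output: BCaBACcbaCbaCAa$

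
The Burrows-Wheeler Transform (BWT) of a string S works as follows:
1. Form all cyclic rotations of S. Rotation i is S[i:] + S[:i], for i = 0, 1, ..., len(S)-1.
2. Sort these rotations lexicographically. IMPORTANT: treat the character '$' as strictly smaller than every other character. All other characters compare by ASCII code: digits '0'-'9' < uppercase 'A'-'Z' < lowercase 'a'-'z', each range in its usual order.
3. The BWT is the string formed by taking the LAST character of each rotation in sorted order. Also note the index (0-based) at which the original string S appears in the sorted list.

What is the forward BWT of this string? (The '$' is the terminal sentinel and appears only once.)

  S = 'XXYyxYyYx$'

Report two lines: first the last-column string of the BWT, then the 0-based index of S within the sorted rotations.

Answer: x$XyxXYyYY
1

Derivation:
All 10 rotations (rotation i = S[i:]+S[:i]):
  rot[0] = XXYyxYyYx$
  rot[1] = XYyxYyYx$X
  rot[2] = YyxYyYx$XX
  rot[3] = yxYyYx$XXY
  rot[4] = xYyYx$XXYy
  rot[5] = YyYx$XXYyx
  rot[6] = yYx$XXYyxY
  rot[7] = Yx$XXYyxYy
  rot[8] = x$XXYyxYyY
  rot[9] = $XXYyxYyYx
Sorted (with $ < everything):
  sorted[0] = $XXYyxYyYx  (last char: 'x')
  sorted[1] = XXYyxYyYx$  (last char: '$')
  sorted[2] = XYyxYyYx$X  (last char: 'X')
  sorted[3] = Yx$XXYyxYy  (last char: 'y')
  sorted[4] = YyYx$XXYyx  (last char: 'x')
  sorted[5] = YyxYyYx$XX  (last char: 'X')
  sorted[6] = x$XXYyxYyY  (last char: 'Y')
  sorted[7] = xYyYx$XXYy  (last char: 'y')
  sorted[8] = yYx$XXYyxY  (last char: 'Y')
  sorted[9] = yxYyYx$XXY  (last char: 'Y')
Last column: x$XyxXYyYY
Original string S is at sorted index 1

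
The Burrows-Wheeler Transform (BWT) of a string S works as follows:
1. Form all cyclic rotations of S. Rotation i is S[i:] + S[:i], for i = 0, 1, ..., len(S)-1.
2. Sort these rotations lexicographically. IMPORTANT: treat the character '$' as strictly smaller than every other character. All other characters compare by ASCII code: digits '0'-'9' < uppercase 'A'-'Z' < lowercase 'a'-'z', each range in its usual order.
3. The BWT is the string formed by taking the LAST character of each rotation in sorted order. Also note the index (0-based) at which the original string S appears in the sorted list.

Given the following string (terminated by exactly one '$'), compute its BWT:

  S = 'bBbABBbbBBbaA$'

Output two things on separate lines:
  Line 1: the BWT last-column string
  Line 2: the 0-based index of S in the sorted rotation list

All 14 rotations (rotation i = S[i:]+S[:i]):
  rot[0] = bBbABBbbBBbaA$
  rot[1] = BbABBbbBBbaA$b
  rot[2] = bABBbbBBbaA$bB
  rot[3] = ABBbbBBbaA$bBb
  rot[4] = BBbbBBbaA$bBbA
  rot[5] = BbbBBbaA$bBbAB
  rot[6] = bbBBbaA$bBbABB
  rot[7] = bBBbaA$bBbABBb
  rot[8] = BBbaA$bBbABBbb
  rot[9] = BbaA$bBbABBbbB
  rot[10] = baA$bBbABBbbBB
  rot[11] = aA$bBbABBbbBBb
  rot[12] = A$bBbABBbbBBba
  rot[13] = $bBbABBbbBBbaA
Sorted (with $ < everything):
  sorted[0] = $bBbABBbbBBbaA  (last char: 'A')
  sorted[1] = A$bBbABBbbBBba  (last char: 'a')
  sorted[2] = ABBbbBBbaA$bBb  (last char: 'b')
  sorted[3] = BBbaA$bBbABBbb  (last char: 'b')
  sorted[4] = BBbbBBbaA$bBbA  (last char: 'A')
  sorted[5] = BbABBbbBBbaA$b  (last char: 'b')
  sorted[6] = BbaA$bBbABBbbB  (last char: 'B')
  sorted[7] = BbbBBbaA$bBbAB  (last char: 'B')
  sorted[8] = aA$bBbABBbbBBb  (last char: 'b')
  sorted[9] = bABBbbBBbaA$bB  (last char: 'B')
  sorted[10] = bBBbaA$bBbABBb  (last char: 'b')
  sorted[11] = bBbABBbbBBbaA$  (last char: '$')
  sorted[12] = baA$bBbABBbbBB  (last char: 'B')
  sorted[13] = bbBBbaA$bBbABB  (last char: 'B')
Last column: AabbAbBBbBb$BB
Original string S is at sorted index 11

Answer: AabbAbBBbBb$BB
11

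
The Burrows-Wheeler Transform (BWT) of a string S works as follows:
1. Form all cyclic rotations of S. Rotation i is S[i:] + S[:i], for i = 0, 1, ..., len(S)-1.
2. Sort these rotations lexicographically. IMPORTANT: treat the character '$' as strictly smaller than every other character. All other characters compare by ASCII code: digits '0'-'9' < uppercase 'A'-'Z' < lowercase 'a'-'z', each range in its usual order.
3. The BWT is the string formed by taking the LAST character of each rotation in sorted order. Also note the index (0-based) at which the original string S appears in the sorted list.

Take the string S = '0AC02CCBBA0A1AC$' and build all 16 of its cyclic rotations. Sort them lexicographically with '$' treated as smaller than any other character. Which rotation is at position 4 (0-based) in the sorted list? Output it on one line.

Answer: 1AC$0AC02CCBBA0A

Derivation:
All 16 rotations (rotation i = S[i:]+S[:i]):
  rot[0] = 0AC02CCBBA0A1AC$
  rot[1] = AC02CCBBA0A1AC$0
  rot[2] = C02CCBBA0A1AC$0A
  rot[3] = 02CCBBA0A1AC$0AC
  rot[4] = 2CCBBA0A1AC$0AC0
  rot[5] = CCBBA0A1AC$0AC02
  rot[6] = CBBA0A1AC$0AC02C
  rot[7] = BBA0A1AC$0AC02CC
  rot[8] = BA0A1AC$0AC02CCB
  rot[9] = A0A1AC$0AC02CCBB
  rot[10] = 0A1AC$0AC02CCBBA
  rot[11] = A1AC$0AC02CCBBA0
  rot[12] = 1AC$0AC02CCBBA0A
  rot[13] = AC$0AC02CCBBA0A1
  rot[14] = C$0AC02CCBBA0A1A
  rot[15] = $0AC02CCBBA0A1AC
Sorted (with $ < everything):
  sorted[0] = $0AC02CCBBA0A1AC
  sorted[1] = 02CCBBA0A1AC$0AC
  sorted[2] = 0A1AC$0AC02CCBBA
  sorted[3] = 0AC02CCBBA0A1AC$
  sorted[4] = 1AC$0AC02CCBBA0A
  sorted[5] = 2CCBBA0A1AC$0AC0
  sorted[6] = A0A1AC$0AC02CCBB
  sorted[7] = A1AC$0AC02CCBBA0
  sorted[8] = AC$0AC02CCBBA0A1
  sorted[9] = AC02CCBBA0A1AC$0
  sorted[10] = BA0A1AC$0AC02CCB
  sorted[11] = BBA0A1AC$0AC02CC
  sorted[12] = C$0AC02CCBBA0A1A
  sorted[13] = C02CCBBA0A1AC$0A
  sorted[14] = CBBA0A1AC$0AC02C
  sorted[15] = CCBBA0A1AC$0AC02
sorted[4] = 1AC$0AC02CCBBA0A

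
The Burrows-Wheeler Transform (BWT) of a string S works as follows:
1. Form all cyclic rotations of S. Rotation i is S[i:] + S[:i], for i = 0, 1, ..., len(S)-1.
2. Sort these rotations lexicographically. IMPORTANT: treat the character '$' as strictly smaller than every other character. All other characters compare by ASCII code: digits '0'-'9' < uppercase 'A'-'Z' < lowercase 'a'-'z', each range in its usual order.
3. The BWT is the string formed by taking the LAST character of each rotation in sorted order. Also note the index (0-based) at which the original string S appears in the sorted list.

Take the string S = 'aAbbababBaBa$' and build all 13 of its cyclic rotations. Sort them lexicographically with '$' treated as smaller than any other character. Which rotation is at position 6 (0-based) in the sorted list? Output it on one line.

All 13 rotations (rotation i = S[i:]+S[:i]):
  rot[0] = aAbbababBaBa$
  rot[1] = AbbababBaBa$a
  rot[2] = bbababBaBa$aA
  rot[3] = bababBaBa$aAb
  rot[4] = ababBaBa$aAbb
  rot[5] = babBaBa$aAbba
  rot[6] = abBaBa$aAbbab
  rot[7] = bBaBa$aAbbaba
  rot[8] = BaBa$aAbbabab
  rot[9] = aBa$aAbbababB
  rot[10] = Ba$aAbbababBa
  rot[11] = a$aAbbababBaB
  rot[12] = $aAbbababBaBa
Sorted (with $ < everything):
  sorted[0] = $aAbbababBaBa
  sorted[1] = AbbababBaBa$a
  sorted[2] = Ba$aAbbababBa
  sorted[3] = BaBa$aAbbabab
  sorted[4] = a$aAbbababBaB
  sorted[5] = aAbbababBaBa$
  sorted[6] = aBa$aAbbababB
  sorted[7] = abBaBa$aAbbab
  sorted[8] = ababBaBa$aAbb
  sorted[9] = bBaBa$aAbbaba
  sorted[10] = babBaBa$aAbba
  sorted[11] = bababBaBa$aAb
  sorted[12] = bbababBaBa$aA
sorted[6] = aBa$aAbbababB

Answer: aBa$aAbbababB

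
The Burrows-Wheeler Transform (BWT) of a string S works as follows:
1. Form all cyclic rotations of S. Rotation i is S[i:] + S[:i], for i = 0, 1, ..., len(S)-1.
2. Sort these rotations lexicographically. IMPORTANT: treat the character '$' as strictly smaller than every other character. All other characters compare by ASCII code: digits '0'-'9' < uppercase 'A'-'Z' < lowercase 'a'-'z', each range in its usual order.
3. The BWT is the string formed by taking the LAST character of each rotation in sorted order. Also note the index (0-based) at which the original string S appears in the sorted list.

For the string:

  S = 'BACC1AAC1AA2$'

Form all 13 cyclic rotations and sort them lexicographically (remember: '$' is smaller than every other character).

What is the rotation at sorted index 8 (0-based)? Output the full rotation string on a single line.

All 13 rotations (rotation i = S[i:]+S[:i]):
  rot[0] = BACC1AAC1AA2$
  rot[1] = ACC1AAC1AA2$B
  rot[2] = CC1AAC1AA2$BA
  rot[3] = C1AAC1AA2$BAC
  rot[4] = 1AAC1AA2$BACC
  rot[5] = AAC1AA2$BACC1
  rot[6] = AC1AA2$BACC1A
  rot[7] = C1AA2$BACC1AA
  rot[8] = 1AA2$BACC1AAC
  rot[9] = AA2$BACC1AAC1
  rot[10] = A2$BACC1AAC1A
  rot[11] = 2$BACC1AAC1AA
  rot[12] = $BACC1AAC1AA2
Sorted (with $ < everything):
  sorted[0] = $BACC1AAC1AA2
  sorted[1] = 1AA2$BACC1AAC
  sorted[2] = 1AAC1AA2$BACC
  sorted[3] = 2$BACC1AAC1AA
  sorted[4] = A2$BACC1AAC1A
  sorted[5] = AA2$BACC1AAC1
  sorted[6] = AAC1AA2$BACC1
  sorted[7] = AC1AA2$BACC1A
  sorted[8] = ACC1AAC1AA2$B
  sorted[9] = BACC1AAC1AA2$
  sorted[10] = C1AA2$BACC1AA
  sorted[11] = C1AAC1AA2$BAC
  sorted[12] = CC1AAC1AA2$BA
sorted[8] = ACC1AAC1AA2$B

Answer: ACC1AAC1AA2$B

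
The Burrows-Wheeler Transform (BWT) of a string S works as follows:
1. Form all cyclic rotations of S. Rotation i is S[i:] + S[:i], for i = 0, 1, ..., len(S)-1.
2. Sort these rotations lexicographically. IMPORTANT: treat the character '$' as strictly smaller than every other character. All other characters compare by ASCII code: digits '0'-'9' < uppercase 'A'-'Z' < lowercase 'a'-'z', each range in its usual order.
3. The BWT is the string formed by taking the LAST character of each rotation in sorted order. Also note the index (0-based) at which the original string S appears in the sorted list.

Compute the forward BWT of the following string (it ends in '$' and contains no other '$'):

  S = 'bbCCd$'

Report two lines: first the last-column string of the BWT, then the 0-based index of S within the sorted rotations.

Answer: dbCb$C
4

Derivation:
All 6 rotations (rotation i = S[i:]+S[:i]):
  rot[0] = bbCCd$
  rot[1] = bCCd$b
  rot[2] = CCd$bb
  rot[3] = Cd$bbC
  rot[4] = d$bbCC
  rot[5] = $bbCCd
Sorted (with $ < everything):
  sorted[0] = $bbCCd  (last char: 'd')
  sorted[1] = CCd$bb  (last char: 'b')
  sorted[2] = Cd$bbC  (last char: 'C')
  sorted[3] = bCCd$b  (last char: 'b')
  sorted[4] = bbCCd$  (last char: '$')
  sorted[5] = d$bbCC  (last char: 'C')
Last column: dbCb$C
Original string S is at sorted index 4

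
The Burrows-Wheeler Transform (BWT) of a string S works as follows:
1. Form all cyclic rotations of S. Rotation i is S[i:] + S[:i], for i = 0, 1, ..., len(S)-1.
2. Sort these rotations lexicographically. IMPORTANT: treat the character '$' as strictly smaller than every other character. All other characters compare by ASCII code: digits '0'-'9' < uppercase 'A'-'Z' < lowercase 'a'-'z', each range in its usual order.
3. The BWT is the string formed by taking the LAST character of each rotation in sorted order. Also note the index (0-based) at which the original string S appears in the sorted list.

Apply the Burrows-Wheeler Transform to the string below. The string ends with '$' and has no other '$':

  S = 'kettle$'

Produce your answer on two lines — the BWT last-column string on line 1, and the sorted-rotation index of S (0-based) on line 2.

Answer: elk$tte
3

Derivation:
All 7 rotations (rotation i = S[i:]+S[:i]):
  rot[0] = kettle$
  rot[1] = ettle$k
  rot[2] = ttle$ke
  rot[3] = tle$ket
  rot[4] = le$kett
  rot[5] = e$kettl
  rot[6] = $kettle
Sorted (with $ < everything):
  sorted[0] = $kettle  (last char: 'e')
  sorted[1] = e$kettl  (last char: 'l')
  sorted[2] = ettle$k  (last char: 'k')
  sorted[3] = kettle$  (last char: '$')
  sorted[4] = le$kett  (last char: 't')
  sorted[5] = tle$ket  (last char: 't')
  sorted[6] = ttle$ke  (last char: 'e')
Last column: elk$tte
Original string S is at sorted index 3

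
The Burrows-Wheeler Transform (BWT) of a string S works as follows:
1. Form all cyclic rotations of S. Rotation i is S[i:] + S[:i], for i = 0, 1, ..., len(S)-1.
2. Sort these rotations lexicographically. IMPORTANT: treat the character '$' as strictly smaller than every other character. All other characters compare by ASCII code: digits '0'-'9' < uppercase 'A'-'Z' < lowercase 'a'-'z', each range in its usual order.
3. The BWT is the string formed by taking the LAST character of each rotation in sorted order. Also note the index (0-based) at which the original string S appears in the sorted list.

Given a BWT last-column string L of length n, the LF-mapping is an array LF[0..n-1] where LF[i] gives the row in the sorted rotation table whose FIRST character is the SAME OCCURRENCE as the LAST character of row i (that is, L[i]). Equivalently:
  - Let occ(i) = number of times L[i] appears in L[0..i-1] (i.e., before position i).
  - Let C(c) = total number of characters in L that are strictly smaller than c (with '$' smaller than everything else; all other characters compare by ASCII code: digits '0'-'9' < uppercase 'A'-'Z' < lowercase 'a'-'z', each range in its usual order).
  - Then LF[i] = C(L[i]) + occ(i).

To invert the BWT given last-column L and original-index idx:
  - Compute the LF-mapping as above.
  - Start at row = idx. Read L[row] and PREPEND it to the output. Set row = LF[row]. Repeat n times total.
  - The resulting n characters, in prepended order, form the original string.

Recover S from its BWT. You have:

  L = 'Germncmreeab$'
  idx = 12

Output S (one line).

Answer: remembranceG$

Derivation:
LF mapping: 1 5 11 8 10 4 9 12 6 7 2 3 0
Walk LF starting at row 12, prepending L[row]:
  step 1: row=12, L[12]='$', prepend. Next row=LF[12]=0
  step 2: row=0, L[0]='G', prepend. Next row=LF[0]=1
  step 3: row=1, L[1]='e', prepend. Next row=LF[1]=5
  step 4: row=5, L[5]='c', prepend. Next row=LF[5]=4
  step 5: row=4, L[4]='n', prepend. Next row=LF[4]=10
  step 6: row=10, L[10]='a', prepend. Next row=LF[10]=2
  step 7: row=2, L[2]='r', prepend. Next row=LF[2]=11
  step 8: row=11, L[11]='b', prepend. Next row=LF[11]=3
  step 9: row=3, L[3]='m', prepend. Next row=LF[3]=8
  step 10: row=8, L[8]='e', prepend. Next row=LF[8]=6
  step 11: row=6, L[6]='m', prepend. Next row=LF[6]=9
  step 12: row=9, L[9]='e', prepend. Next row=LF[9]=7
  step 13: row=7, L[7]='r', prepend. Next row=LF[7]=12
Reversed output: remembranceG$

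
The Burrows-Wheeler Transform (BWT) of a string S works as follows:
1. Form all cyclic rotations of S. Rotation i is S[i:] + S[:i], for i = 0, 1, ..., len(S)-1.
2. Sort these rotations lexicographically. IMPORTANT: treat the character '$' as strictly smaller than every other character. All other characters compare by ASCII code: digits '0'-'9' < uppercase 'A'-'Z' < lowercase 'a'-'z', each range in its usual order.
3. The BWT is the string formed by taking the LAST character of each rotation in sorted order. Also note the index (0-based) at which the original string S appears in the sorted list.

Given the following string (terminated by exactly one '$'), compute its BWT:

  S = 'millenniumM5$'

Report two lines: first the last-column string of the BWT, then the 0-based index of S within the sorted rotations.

All 13 rotations (rotation i = S[i:]+S[:i]):
  rot[0] = millenniumM5$
  rot[1] = illenniumM5$m
  rot[2] = llenniumM5$mi
  rot[3] = lenniumM5$mil
  rot[4] = enniumM5$mill
  rot[5] = nniumM5$mille
  rot[6] = niumM5$millen
  rot[7] = iumM5$millenn
  rot[8] = umM5$millenni
  rot[9] = mM5$millenniu
  rot[10] = M5$millennium
  rot[11] = 5$millenniumM
  rot[12] = $millenniumM5
Sorted (with $ < everything):
  sorted[0] = $millenniumM5  (last char: '5')
  sorted[1] = 5$millenniumM  (last char: 'M')
  sorted[2] = M5$millennium  (last char: 'm')
  sorted[3] = enniumM5$mill  (last char: 'l')
  sorted[4] = illenniumM5$m  (last char: 'm')
  sorted[5] = iumM5$millenn  (last char: 'n')
  sorted[6] = lenniumM5$mil  (last char: 'l')
  sorted[7] = llenniumM5$mi  (last char: 'i')
  sorted[8] = mM5$millenniu  (last char: 'u')
  sorted[9] = millenniumM5$  (last char: '$')
  sorted[10] = niumM5$millen  (last char: 'n')
  sorted[11] = nniumM5$mille  (last char: 'e')
  sorted[12] = umM5$millenni  (last char: 'i')
Last column: 5Mmlmnliu$nei
Original string S is at sorted index 9

Answer: 5Mmlmnliu$nei
9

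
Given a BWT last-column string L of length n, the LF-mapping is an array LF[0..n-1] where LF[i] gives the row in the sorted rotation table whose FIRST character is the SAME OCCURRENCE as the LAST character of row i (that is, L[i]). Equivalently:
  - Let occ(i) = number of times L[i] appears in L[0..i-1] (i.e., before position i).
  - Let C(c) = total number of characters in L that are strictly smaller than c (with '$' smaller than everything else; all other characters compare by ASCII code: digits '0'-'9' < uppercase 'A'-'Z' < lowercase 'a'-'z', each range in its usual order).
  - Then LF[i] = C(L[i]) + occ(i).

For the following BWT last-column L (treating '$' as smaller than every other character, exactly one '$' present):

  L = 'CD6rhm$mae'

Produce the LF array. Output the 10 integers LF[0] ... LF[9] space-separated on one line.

Answer: 2 3 1 9 6 7 0 8 4 5

Derivation:
Char counts: '$':1, '6':1, 'C':1, 'D':1, 'a':1, 'e':1, 'h':1, 'm':2, 'r':1
C (first-col start): C('$')=0, C('6')=1, C('C')=2, C('D')=3, C('a')=4, C('e')=5, C('h')=6, C('m')=7, C('r')=9
L[0]='C': occ=0, LF[0]=C('C')+0=2+0=2
L[1]='D': occ=0, LF[1]=C('D')+0=3+0=3
L[2]='6': occ=0, LF[2]=C('6')+0=1+0=1
L[3]='r': occ=0, LF[3]=C('r')+0=9+0=9
L[4]='h': occ=0, LF[4]=C('h')+0=6+0=6
L[5]='m': occ=0, LF[5]=C('m')+0=7+0=7
L[6]='$': occ=0, LF[6]=C('$')+0=0+0=0
L[7]='m': occ=1, LF[7]=C('m')+1=7+1=8
L[8]='a': occ=0, LF[8]=C('a')+0=4+0=4
L[9]='e': occ=0, LF[9]=C('e')+0=5+0=5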